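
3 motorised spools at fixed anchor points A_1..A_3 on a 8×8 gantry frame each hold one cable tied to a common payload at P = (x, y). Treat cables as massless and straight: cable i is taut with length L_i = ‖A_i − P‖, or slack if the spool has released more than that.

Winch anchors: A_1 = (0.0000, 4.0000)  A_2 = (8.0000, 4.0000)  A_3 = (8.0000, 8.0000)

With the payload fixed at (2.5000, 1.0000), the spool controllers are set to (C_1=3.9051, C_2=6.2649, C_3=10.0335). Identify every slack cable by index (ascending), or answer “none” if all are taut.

3

cable 1: L_1 = ‖A_1−P‖ = 3.9051;  C_1 = 3.9051 → taut
cable 2: L_2 = ‖A_2−P‖ = 6.2650;  C_2 = 6.2649 → taut
cable 3: L_3 = ‖A_3−P‖ = 8.9022;  C_3 = 10.0335 → slack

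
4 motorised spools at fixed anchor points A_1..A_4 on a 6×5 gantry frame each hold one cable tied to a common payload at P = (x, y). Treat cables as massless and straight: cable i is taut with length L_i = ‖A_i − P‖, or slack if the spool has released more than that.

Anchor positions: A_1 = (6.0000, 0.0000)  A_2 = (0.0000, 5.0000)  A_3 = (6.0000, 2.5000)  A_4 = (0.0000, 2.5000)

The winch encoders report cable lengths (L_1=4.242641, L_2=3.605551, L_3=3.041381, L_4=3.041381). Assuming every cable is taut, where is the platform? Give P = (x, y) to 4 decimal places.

each cable: (A_i−P)·(A_i−P) = L_i²; let k_i = ‖A_i‖²−L_i²
k_1 = 36.0000+0.0000−18.0000 = 18.0000
row 1: 12.0000x − 10.0000y = 6.0000  (k_2=12.0000)
row 2: 0.0000x − 5.0000y = -15.0000  (k_3=33.0000)
row 3: 12.0000x − 5.0000y = 21.0000  (k_4=-3.0000)
Cramer on rows 1–2 → x = 3.0000, y = 3.0000
check cable 4: ‖A_4−P‖² = 9.2500 ≈ L_4² = 9.2500 ✓

(3.0000, 3.0000)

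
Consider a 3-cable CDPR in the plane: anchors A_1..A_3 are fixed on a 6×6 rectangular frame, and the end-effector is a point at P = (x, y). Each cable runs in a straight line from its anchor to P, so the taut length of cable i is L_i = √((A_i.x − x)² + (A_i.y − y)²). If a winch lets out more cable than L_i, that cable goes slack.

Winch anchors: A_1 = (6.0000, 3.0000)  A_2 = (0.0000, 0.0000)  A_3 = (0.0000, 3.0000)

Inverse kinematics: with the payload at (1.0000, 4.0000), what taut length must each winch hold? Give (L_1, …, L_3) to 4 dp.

L_1 = √((6.0000−1.0000)² + (3.0000−4.0000)²) = 5.0990
L_2 = √((0.0000−1.0000)² + (0.0000−4.0000)²) = 4.1231
L_3 = √((0.0000−1.0000)² + (3.0000−4.0000)²) = 1.4142

(5.0990, 4.1231, 1.4142)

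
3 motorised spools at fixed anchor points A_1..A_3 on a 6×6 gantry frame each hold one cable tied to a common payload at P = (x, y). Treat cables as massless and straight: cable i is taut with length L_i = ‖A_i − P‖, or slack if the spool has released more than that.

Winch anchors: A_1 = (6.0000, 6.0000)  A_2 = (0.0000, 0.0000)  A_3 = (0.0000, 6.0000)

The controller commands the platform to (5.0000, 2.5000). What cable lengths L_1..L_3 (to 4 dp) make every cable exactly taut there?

(3.6401, 5.5902, 6.1033)

L_1 = √((6.0000−5.0000)² + (6.0000−2.5000)²) = 3.6401
L_2 = √((0.0000−5.0000)² + (0.0000−2.5000)²) = 5.5902
L_3 = √((0.0000−5.0000)² + (6.0000−2.5000)²) = 6.1033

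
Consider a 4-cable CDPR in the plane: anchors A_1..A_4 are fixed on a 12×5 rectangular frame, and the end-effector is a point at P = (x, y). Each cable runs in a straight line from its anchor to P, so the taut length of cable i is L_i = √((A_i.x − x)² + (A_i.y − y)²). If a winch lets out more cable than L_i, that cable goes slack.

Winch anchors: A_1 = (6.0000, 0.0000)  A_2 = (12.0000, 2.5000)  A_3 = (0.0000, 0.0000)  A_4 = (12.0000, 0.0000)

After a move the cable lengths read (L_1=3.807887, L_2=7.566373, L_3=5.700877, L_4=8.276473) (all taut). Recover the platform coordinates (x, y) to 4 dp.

each cable: (A_i−P)·(A_i−P) = L_i²; let c_i = ‖A_i‖²−L_i²
c_1 = 36.0000+0.0000−14.5000 = 21.5000
row 1: -12.0000x − 5.0000y = -71.5000  (c_2=93.0000)
row 2: 12.0000x + 0.0000y = 54.0000  (c_3=-32.5000)
row 3: -12.0000x + 0.0000y = -54.0000  (c_4=75.5000)
Cramer on rows 1–2 → x = 4.5000, y = 3.5000
check cable 4: ‖A_4−P‖² = 68.5000 ≈ L_4² = 68.5000 ✓

(4.5000, 3.5000)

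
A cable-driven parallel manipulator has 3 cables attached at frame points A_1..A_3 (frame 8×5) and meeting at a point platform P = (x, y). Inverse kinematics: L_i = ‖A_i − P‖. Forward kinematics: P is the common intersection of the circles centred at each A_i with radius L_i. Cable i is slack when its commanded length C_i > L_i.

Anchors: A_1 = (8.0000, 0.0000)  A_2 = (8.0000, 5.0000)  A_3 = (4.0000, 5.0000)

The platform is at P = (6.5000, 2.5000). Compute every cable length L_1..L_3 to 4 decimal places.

cable 1: Δx=1.5000, Δy=-2.5000; L_1 = √(Δx²+Δy²) = 2.9155
cable 2: Δx=1.5000, Δy=2.5000; L_2 = √(Δx²+Δy²) = 2.9155
cable 3: Δx=-2.5000, Δy=2.5000; L_3 = √(Δx²+Δy²) = 3.5355

(2.9155, 2.9155, 3.5355)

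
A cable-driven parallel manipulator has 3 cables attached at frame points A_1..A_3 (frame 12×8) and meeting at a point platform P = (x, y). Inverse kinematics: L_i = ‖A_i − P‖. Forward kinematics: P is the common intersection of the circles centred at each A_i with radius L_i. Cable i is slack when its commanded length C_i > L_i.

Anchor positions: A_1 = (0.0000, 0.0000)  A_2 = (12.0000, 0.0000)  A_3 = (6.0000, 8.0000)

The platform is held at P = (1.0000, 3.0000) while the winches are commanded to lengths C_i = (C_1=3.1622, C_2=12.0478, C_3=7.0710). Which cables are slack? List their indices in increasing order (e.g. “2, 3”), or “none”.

2

cable 1: L_1 = ‖A_1−P‖ = 3.1623;  C_1 = 3.1622 → taut
cable 2: L_2 = ‖A_2−P‖ = 11.4018;  C_2 = 12.0478 → slack
cable 3: L_3 = ‖A_3−P‖ = 7.0711;  C_3 = 7.0710 → taut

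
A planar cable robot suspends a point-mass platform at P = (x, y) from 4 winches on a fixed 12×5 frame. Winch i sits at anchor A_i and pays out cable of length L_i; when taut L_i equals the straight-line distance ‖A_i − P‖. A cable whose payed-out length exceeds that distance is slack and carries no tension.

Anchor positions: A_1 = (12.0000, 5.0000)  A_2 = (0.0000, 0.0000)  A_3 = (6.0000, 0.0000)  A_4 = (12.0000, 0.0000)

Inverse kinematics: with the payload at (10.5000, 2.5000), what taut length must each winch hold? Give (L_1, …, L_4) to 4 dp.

cable 1: Δx=1.5000, Δy=2.5000; L_1 = √(Δx²+Δy²) = 2.9155
cable 2: Δx=-10.5000, Δy=-2.5000; L_2 = √(Δx²+Δy²) = 10.7935
cable 3: Δx=-4.5000, Δy=-2.5000; L_3 = √(Δx²+Δy²) = 5.1478
cable 4: Δx=1.5000, Δy=-2.5000; L_4 = √(Δx²+Δy²) = 2.9155

(2.9155, 10.7935, 5.1478, 2.9155)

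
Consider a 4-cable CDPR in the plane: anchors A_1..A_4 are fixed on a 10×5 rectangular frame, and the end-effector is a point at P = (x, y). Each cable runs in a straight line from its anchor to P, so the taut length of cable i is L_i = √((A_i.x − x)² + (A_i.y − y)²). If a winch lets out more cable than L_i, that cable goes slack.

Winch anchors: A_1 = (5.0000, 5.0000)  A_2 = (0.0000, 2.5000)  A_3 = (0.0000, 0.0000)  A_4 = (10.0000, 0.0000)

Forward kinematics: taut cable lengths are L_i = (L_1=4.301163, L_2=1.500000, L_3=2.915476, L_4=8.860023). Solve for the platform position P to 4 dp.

expand ‖A_i−P‖²=L_i² and subtract eq 1 (q_i ≔ ‖A_i‖²−L_i²)
q_1 = 25.0000+25.0000−18.5000 = 31.5000
eq1−eq2 → [10.0000  5.0000]·P = 27.5000
eq1−eq3 → [10.0000  10.0000]·P = 40.0000
eq1−eq4 → [-10.0000  10.0000]·P = 10.0000
2×2 solve → P = (1.5000, 2.5000)
check cable 4: ‖A_4−P‖² = 78.5000 ≈ L_4² = 78.5000 ✓

(1.5000, 2.5000)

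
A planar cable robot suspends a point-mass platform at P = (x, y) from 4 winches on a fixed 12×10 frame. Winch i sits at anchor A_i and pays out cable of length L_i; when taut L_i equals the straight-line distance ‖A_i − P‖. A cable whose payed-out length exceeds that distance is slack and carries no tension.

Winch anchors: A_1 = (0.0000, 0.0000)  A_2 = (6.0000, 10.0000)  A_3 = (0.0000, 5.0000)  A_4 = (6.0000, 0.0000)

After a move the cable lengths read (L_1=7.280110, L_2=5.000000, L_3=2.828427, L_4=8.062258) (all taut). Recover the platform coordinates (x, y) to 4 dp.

circle eqns → linear via eq_j − eq_1; set q_j = A_j·A_j − L_j²
q_1 = 0.0000+0.0000−53.0000 = -53.0000
-12.0000·x − 20.0000·y = q_1−q_2 = -164.0000
0.0000·x − 10.0000·y = q_1−q_3 = -70.0000
-12.0000·x + 0.0000·y = q_1−q_4 = -24.0000
solve first two rows → x=2.0000, y=7.0000
check cable 4: ‖A_4−P‖² = 65.0000 ≈ L_4² = 65.0000 ✓

(2.0000, 7.0000)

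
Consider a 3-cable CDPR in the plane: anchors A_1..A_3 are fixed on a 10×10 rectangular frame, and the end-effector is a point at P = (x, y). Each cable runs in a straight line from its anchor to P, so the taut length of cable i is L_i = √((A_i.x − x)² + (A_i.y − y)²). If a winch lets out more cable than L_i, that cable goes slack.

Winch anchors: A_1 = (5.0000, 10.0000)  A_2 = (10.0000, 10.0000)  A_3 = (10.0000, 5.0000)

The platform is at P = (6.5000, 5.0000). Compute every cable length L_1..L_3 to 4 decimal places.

(5.2202, 6.1033, 3.5000)

cable 1: Δx=-1.5000, Δy=5.0000; L_1 = √(Δx²+Δy²) = 5.2202
cable 2: Δx=3.5000, Δy=5.0000; L_2 = √(Δx²+Δy²) = 6.1033
cable 3: Δx=3.5000, Δy=0.0000; L_3 = √(Δx²+Δy²) = 3.5000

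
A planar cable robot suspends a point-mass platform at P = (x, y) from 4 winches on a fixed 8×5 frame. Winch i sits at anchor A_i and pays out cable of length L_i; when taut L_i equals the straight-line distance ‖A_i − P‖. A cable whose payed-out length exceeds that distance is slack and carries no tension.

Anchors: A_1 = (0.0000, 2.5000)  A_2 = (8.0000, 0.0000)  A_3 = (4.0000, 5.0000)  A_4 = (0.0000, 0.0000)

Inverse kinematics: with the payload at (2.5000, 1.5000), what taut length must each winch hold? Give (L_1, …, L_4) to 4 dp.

L_1 = √((0.0000−2.5000)² + (2.5000−1.5000)²) = 2.6926
L_2 = √((8.0000−2.5000)² + (0.0000−1.5000)²) = 5.7009
L_3 = √((4.0000−2.5000)² + (5.0000−1.5000)²) = 3.8079
L_4 = √((0.0000−2.5000)² + (0.0000−1.5000)²) = 2.9155

(2.6926, 5.7009, 3.8079, 2.9155)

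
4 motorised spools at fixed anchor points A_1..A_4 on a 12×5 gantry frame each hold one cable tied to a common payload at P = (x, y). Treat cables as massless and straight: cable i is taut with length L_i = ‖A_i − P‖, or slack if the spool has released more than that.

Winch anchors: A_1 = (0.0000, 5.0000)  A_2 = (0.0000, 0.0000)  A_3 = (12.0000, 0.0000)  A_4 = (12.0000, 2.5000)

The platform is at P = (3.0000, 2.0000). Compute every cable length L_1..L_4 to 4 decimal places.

(4.2426, 3.6056, 9.2195, 9.0139)

L_1 = √((0.0000−3.0000)² + (5.0000−2.0000)²) = 4.2426
L_2 = √((0.0000−3.0000)² + (0.0000−2.0000)²) = 3.6056
L_3 = √((12.0000−3.0000)² + (0.0000−2.0000)²) = 9.2195
L_4 = √((12.0000−3.0000)² + (2.5000−2.0000)²) = 9.0139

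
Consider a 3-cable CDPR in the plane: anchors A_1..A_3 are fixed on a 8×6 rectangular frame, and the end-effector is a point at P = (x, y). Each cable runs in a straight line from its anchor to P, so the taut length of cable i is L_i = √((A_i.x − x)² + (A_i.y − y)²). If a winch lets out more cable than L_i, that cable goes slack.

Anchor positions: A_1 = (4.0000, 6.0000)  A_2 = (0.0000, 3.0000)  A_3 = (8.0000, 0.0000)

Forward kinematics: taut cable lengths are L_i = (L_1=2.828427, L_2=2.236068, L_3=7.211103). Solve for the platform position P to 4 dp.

expand ‖A_i−P‖²=L_i² and subtract eq 1 (c_i ≔ ‖A_i‖²−L_i²)
c_1 = 16.0000+36.0000−8.0000 = 44.0000
eq1−eq2 → [8.0000  6.0000]·P = 40.0000
eq1−eq3 → [-8.0000  12.0000]·P = 32.0000
2×2 solve → P = (2.0000, 4.0000)

(2.0000, 4.0000)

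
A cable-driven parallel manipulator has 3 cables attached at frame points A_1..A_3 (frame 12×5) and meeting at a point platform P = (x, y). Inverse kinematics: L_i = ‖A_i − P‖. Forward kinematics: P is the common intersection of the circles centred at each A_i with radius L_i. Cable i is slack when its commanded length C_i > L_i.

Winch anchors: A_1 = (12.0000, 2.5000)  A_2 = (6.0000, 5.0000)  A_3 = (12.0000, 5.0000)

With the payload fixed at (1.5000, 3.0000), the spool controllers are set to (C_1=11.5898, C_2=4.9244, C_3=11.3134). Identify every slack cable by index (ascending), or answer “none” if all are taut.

i=1: geometric 10.5119 vs commanded 11.5898 ⇒ slack
i=2: geometric 4.9244 vs commanded 4.9244 ⇒ taut
i=3: geometric 10.6888 vs commanded 11.3134 ⇒ slack

1, 3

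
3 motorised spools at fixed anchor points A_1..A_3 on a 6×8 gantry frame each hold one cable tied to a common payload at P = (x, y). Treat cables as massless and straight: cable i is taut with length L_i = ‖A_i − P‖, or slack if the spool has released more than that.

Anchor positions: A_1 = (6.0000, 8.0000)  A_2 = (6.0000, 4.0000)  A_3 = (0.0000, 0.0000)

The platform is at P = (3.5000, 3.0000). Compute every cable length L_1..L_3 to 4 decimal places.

(5.5902, 2.6926, 4.6098)

L_1 = √((6.0000−3.5000)² + (8.0000−3.0000)²) = 5.5902
L_2 = √((6.0000−3.5000)² + (4.0000−3.0000)²) = 2.6926
L_3 = √((0.0000−3.5000)² + (0.0000−3.0000)²) = 4.6098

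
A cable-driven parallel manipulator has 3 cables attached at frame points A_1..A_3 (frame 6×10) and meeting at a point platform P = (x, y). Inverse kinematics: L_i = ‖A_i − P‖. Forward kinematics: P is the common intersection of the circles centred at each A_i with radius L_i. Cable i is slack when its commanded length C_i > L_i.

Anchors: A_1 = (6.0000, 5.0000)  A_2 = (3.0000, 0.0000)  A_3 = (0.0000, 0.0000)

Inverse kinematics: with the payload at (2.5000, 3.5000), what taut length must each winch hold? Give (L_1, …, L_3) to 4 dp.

(3.8079, 3.5355, 4.3012)

cable 1: Δx=3.5000, Δy=1.5000; L_1 = √(Δx²+Δy²) = 3.8079
cable 2: Δx=0.5000, Δy=-3.5000; L_2 = √(Δx²+Δy²) = 3.5355
cable 3: Δx=-2.5000, Δy=-3.5000; L_3 = √(Δx²+Δy²) = 4.3012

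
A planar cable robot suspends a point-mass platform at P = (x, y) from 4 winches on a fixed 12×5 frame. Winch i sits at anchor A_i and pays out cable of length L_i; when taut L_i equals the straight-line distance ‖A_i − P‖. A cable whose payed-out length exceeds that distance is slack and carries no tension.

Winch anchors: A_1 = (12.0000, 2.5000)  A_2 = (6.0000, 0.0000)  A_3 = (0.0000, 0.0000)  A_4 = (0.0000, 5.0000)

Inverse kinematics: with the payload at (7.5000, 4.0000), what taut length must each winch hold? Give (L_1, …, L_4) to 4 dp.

L_1 = √((12.0000−7.5000)² + (2.5000−4.0000)²) = 4.7434
L_2 = √((6.0000−7.5000)² + (0.0000−4.0000)²) = 4.2720
L_3 = √((0.0000−7.5000)² + (0.0000−4.0000)²) = 8.5000
L_4 = √((0.0000−7.5000)² + (5.0000−4.0000)²) = 7.5664

(4.7434, 4.2720, 8.5000, 7.5664)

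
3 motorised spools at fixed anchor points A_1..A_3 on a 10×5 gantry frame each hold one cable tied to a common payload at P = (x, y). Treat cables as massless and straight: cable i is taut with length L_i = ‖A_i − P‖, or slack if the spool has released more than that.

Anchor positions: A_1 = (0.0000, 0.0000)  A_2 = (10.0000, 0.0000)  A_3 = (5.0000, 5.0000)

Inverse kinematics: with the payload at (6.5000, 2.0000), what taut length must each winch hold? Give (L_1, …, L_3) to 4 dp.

(6.8007, 4.0311, 3.3541)

L_1 = √((0.0000−6.5000)² + (0.0000−2.0000)²) = 6.8007
L_2 = √((10.0000−6.5000)² + (0.0000−2.0000)²) = 4.0311
L_3 = √((5.0000−6.5000)² + (5.0000−2.0000)²) = 3.3541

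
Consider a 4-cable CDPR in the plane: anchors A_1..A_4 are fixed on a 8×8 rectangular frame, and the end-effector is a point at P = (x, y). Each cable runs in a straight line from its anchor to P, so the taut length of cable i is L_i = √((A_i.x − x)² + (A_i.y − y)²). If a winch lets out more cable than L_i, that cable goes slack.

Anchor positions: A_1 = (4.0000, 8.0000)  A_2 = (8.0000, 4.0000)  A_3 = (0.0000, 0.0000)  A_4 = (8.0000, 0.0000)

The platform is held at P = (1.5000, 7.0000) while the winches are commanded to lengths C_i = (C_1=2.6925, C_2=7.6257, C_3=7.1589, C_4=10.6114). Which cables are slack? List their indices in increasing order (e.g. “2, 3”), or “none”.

i=1: geometric 2.6926 vs commanded 2.6925 ⇒ taut
i=2: geometric 7.1589 vs commanded 7.6257 ⇒ slack
i=3: geometric 7.1589 vs commanded 7.1589 ⇒ taut
i=4: geometric 9.5525 vs commanded 10.6114 ⇒ slack

2, 4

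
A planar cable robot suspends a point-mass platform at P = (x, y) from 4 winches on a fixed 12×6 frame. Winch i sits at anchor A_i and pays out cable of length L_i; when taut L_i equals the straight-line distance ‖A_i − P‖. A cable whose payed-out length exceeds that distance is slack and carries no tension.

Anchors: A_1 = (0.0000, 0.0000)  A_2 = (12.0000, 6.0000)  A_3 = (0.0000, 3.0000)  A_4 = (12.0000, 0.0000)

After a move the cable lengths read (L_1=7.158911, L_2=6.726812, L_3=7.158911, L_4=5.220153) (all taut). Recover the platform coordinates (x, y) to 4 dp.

(7.0000, 1.5000)

expand ‖A_i−P‖²=L_i² and subtract eq 1 (q_i ≔ ‖A_i‖²−L_i²)
q_1 = 0.0000+0.0000−51.2500 = -51.2500
eq1−eq2 → [-24.0000  -12.0000]·P = -186.0000
eq1−eq3 → [0.0000  -6.0000]·P = -9.0000
eq1−eq4 → [-24.0000  0.0000]·P = -168.0000
2×2 solve → P = (7.0000, 1.5000)
check cable 4: ‖A_4−P‖² = 27.2500 ≈ L_4² = 27.2500 ✓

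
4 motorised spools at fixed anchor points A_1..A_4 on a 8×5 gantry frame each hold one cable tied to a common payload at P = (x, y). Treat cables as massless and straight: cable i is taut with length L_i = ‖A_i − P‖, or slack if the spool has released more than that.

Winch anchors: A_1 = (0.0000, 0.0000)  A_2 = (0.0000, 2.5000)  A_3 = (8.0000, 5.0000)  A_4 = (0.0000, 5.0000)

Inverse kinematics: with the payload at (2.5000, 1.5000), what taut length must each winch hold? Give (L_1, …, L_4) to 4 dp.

(2.9155, 2.6926, 6.5192, 4.3012)

L_1 = √((0.0000−2.5000)² + (0.0000−1.5000)²) = 2.9155
L_2 = √((0.0000−2.5000)² + (2.5000−1.5000)²) = 2.6926
L_3 = √((8.0000−2.5000)² + (5.0000−1.5000)²) = 6.5192
L_4 = √((0.0000−2.5000)² + (5.0000−1.5000)²) = 4.3012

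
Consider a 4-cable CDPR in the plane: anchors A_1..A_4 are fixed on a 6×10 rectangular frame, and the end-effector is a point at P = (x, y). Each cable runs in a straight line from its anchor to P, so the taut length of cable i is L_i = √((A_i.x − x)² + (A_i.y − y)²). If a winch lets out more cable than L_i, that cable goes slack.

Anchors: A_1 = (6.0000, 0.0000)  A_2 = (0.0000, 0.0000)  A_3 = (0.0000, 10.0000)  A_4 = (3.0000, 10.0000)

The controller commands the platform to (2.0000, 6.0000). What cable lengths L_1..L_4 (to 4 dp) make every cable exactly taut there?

L_1: Δ = A_1−P = (4.0000, -6.0000) → ‖Δ‖ = √52.0000 = 7.2111
L_2: Δ = A_2−P = (-2.0000, -6.0000) → ‖Δ‖ = √40.0000 = 6.3246
L_3: Δ = A_3−P = (-2.0000, 4.0000) → ‖Δ‖ = √20.0000 = 4.4721
L_4: Δ = A_4−P = (1.0000, 4.0000) → ‖Δ‖ = √17.0000 = 4.1231

(7.2111, 6.3246, 4.4721, 4.1231)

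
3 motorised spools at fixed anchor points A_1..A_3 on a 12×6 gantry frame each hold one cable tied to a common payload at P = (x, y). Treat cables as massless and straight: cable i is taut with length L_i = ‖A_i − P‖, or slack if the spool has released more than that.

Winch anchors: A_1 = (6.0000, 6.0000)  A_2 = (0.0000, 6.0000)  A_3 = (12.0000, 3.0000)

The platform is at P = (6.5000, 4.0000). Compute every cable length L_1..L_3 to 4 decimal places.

L_1 = √((6.0000−6.5000)² + (6.0000−4.0000)²) = 2.0616
L_2 = √((0.0000−6.5000)² + (6.0000−4.0000)²) = 6.8007
L_3 = √((12.0000−6.5000)² + (3.0000−4.0000)²) = 5.5902

(2.0616, 6.8007, 5.5902)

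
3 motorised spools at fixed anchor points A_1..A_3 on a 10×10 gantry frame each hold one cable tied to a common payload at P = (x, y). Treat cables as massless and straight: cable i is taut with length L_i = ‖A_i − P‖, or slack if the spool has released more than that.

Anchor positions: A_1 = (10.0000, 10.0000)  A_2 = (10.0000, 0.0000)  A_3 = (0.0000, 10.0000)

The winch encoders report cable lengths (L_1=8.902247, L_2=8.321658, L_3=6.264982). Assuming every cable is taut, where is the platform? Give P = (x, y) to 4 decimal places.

(3.0000, 4.5000)

expand ‖A_i−P‖²=L_i² and subtract eq 1 (k_i ≔ ‖A_i‖²−L_i²)
k_1 = 100.0000+100.0000−79.2500 = 120.7500
eq1−eq2 → [0.0000  20.0000]·P = 90.0000
eq1−eq3 → [20.0000  0.0000]·P = 60.0000
2×2 solve → P = (3.0000, 4.5000)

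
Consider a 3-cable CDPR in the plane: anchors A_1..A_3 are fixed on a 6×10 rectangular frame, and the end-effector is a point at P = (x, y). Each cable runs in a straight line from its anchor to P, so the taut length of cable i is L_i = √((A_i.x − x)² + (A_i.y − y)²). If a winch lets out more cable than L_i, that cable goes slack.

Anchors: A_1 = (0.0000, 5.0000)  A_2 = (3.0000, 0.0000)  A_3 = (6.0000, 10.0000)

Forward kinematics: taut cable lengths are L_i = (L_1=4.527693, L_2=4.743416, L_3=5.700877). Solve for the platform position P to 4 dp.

(4.5000, 4.5000)

each cable: (A_i−P)·(A_i−P) = L_i²; let c_i = ‖A_i‖²−L_i²
c_1 = 0.0000+25.0000−20.5000 = 4.5000
row 1: -6.0000x + 10.0000y = 18.0000  (c_2=-13.5000)
row 2: -12.0000x − 10.0000y = -99.0000  (c_3=103.5000)
Cramer on rows 1–2 → x = 4.5000, y = 4.5000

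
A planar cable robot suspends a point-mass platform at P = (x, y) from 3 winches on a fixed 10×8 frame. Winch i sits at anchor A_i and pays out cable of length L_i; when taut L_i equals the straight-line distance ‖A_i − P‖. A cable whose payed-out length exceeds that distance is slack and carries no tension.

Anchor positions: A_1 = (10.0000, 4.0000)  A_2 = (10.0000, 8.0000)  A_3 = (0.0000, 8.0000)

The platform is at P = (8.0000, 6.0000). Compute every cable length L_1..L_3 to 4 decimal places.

(2.8284, 2.8284, 8.2462)

L_1: Δ = A_1−P = (2.0000, -2.0000) → ‖Δ‖ = √8.0000 = 2.8284
L_2: Δ = A_2−P = (2.0000, 2.0000) → ‖Δ‖ = √8.0000 = 2.8284
L_3: Δ = A_3−P = (-8.0000, 2.0000) → ‖Δ‖ = √68.0000 = 8.2462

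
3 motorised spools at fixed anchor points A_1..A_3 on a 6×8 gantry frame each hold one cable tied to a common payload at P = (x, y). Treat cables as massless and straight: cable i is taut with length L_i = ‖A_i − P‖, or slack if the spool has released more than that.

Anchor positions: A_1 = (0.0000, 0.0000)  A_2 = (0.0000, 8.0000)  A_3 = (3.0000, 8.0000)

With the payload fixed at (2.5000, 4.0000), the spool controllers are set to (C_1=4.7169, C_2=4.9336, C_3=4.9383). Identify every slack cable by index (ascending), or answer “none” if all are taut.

i=1: geometric 4.7170 vs commanded 4.7169 ⇒ taut
i=2: geometric 4.7170 vs commanded 4.9336 ⇒ slack
i=3: geometric 4.0311 vs commanded 4.9383 ⇒ slack

2, 3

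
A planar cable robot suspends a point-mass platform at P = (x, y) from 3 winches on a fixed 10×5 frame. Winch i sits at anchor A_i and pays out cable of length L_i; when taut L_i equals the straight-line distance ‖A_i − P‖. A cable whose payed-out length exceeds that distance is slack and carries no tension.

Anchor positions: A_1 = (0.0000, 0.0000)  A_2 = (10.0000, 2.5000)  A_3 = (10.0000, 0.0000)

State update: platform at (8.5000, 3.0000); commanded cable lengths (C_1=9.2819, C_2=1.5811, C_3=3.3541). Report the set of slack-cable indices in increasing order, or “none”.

cable 1: √((-8.5000)²+(-3.0000)²)=9.0139, C_1=9.2819: slack
cable 2: √((1.5000)²+(-0.5000)²)=1.5811, C_2=1.5811: taut
cable 3: √((1.5000)²+(-3.0000)²)=3.3541, C_3=3.3541: taut

1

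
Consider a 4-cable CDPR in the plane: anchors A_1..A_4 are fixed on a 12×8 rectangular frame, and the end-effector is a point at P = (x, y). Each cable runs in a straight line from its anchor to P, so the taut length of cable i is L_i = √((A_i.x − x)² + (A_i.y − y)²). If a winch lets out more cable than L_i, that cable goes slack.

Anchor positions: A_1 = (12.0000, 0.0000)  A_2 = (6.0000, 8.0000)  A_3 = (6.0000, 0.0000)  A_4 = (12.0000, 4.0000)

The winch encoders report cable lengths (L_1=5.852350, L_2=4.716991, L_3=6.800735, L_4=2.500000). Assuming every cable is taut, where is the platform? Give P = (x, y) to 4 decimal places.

(10.0000, 5.5000)

circle eqns → linear via eq_j − eq_1; set q_j = A_j·A_j − L_j²
q_1 = 144.0000+0.0000−34.2500 = 109.7500
12.0000·x − 16.0000·y = q_1−q_2 = 32.0000
12.0000·x + 0.0000·y = q_1−q_3 = 120.0000
0.0000·x − 8.0000·y = q_1−q_4 = -44.0000
solve first two rows → x=10.0000, y=5.5000
check cable 4: ‖A_4−P‖² = 6.2500 ≈ L_4² = 6.2500 ✓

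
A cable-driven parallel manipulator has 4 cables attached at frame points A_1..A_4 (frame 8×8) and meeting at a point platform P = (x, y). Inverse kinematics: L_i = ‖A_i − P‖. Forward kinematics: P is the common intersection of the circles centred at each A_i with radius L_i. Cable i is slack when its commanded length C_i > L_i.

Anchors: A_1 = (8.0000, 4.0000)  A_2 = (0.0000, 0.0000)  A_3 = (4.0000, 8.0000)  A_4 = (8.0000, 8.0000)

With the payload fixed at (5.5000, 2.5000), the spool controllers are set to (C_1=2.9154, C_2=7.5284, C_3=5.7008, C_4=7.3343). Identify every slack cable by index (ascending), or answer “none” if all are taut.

cable 1: √((2.5000)²+(1.5000)²)=2.9155, C_1=2.9154: taut
cable 2: √((-5.5000)²+(-2.5000)²)=6.0415, C_2=7.5284: slack
cable 3: √((-1.5000)²+(5.5000)²)=5.7009, C_3=5.7008: taut
cable 4: √((2.5000)²+(5.5000)²)=6.0415, C_4=7.3343: slack

2, 4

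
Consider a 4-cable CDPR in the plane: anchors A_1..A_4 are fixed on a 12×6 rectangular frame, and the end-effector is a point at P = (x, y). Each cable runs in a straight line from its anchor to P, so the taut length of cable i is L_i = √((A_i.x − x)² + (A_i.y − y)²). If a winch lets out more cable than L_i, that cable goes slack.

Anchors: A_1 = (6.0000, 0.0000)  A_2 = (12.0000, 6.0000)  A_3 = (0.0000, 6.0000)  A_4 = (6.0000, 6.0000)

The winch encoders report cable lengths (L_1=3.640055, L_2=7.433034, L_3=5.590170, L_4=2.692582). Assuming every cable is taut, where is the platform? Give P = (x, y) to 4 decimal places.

circle eqns → linear via eq_j − eq_1; set q_j = A_j·A_j − L_j²
q_1 = 36.0000+0.0000−13.2500 = 22.7500
-12.0000·x − 12.0000·y = q_1−q_2 = -102.0000
12.0000·x − 12.0000·y = q_1−q_3 = 18.0000
0.0000·x − 12.0000·y = q_1−q_4 = -42.0000
solve first two rows → x=5.0000, y=3.5000
check cable 4: ‖A_4−P‖² = 7.2500 ≈ L_4² = 7.2500 ✓

(5.0000, 3.5000)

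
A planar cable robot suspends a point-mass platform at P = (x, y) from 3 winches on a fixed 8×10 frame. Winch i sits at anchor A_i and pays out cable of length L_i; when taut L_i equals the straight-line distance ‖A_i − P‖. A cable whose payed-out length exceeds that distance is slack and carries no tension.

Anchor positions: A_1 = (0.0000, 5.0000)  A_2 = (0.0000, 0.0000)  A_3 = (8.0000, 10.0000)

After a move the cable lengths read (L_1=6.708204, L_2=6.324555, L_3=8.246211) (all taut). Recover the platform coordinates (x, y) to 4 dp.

circle eqns → linear via eq_j − eq_1; set q_j = A_j·A_j − L_j²
q_1 = 0.0000+25.0000−45.0000 = -20.0000
0.0000·x + 10.0000·y = q_1−q_2 = 20.0000
-16.0000·x − 10.0000·y = q_1−q_3 = -116.0000
solve first two rows → x=6.0000, y=2.0000

(6.0000, 2.0000)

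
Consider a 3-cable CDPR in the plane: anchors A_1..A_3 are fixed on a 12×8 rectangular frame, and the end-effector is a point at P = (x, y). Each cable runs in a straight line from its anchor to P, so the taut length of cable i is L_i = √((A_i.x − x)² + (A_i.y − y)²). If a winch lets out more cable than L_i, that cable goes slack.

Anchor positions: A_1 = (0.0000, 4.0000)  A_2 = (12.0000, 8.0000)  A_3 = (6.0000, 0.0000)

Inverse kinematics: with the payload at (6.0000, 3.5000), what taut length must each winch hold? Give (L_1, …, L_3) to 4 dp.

(6.0208, 7.5000, 3.5000)

L_1 = √((0.0000−6.0000)² + (4.0000−3.5000)²) = 6.0208
L_2 = √((12.0000−6.0000)² + (8.0000−3.5000)²) = 7.5000
L_3 = √((6.0000−6.0000)² + (0.0000−3.5000)²) = 3.5000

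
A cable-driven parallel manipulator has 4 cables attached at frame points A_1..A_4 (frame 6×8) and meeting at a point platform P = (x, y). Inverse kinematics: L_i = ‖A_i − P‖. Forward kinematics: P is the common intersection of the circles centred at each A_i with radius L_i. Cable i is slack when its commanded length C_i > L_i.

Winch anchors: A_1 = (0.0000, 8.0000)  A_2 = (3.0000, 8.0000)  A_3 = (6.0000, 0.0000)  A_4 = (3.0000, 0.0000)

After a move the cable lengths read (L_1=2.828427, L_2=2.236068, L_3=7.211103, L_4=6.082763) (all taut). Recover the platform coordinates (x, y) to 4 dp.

(2.0000, 6.0000)

expand ‖A_i−P‖²=L_i² and subtract eq 1 (c_i ≔ ‖A_i‖²−L_i²)
c_1 = 0.0000+64.0000−8.0000 = 56.0000
eq1−eq2 → [-6.0000  0.0000]·P = -12.0000
eq1−eq3 → [-12.0000  16.0000]·P = 72.0000
eq1−eq4 → [-6.0000  16.0000]·P = 84.0000
2×2 solve → P = (2.0000, 6.0000)
check cable 4: ‖A_4−P‖² = 37.0000 ≈ L_4² = 37.0000 ✓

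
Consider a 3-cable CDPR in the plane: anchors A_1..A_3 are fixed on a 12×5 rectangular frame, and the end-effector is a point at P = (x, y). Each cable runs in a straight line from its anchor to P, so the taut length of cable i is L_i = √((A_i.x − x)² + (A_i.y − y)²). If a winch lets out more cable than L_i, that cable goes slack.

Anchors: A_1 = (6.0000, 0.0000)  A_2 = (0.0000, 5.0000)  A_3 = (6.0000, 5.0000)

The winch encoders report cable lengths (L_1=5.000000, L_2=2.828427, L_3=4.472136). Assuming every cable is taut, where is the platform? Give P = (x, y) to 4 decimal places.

expand ‖A_i−P‖²=L_i² and subtract eq 1 (q_i ≔ ‖A_i‖²−L_i²)
q_1 = 36.0000+0.0000−25.0000 = 11.0000
eq1−eq2 → [12.0000  -10.0000]·P = -6.0000
eq1−eq3 → [0.0000  -10.0000]·P = -30.0000
2×2 solve → P = (2.0000, 3.0000)

(2.0000, 3.0000)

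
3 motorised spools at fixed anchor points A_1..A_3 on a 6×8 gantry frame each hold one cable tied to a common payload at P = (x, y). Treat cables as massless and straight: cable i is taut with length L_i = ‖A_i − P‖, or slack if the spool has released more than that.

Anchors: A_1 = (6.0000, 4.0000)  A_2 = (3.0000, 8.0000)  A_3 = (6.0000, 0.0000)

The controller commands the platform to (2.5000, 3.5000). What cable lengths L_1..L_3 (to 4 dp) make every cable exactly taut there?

(3.5355, 4.5277, 4.9497)

L_1 = √((6.0000−2.5000)² + (4.0000−3.5000)²) = 3.5355
L_2 = √((3.0000−2.5000)² + (8.0000−3.5000)²) = 4.5277
L_3 = √((6.0000−2.5000)² + (0.0000−3.5000)²) = 4.9497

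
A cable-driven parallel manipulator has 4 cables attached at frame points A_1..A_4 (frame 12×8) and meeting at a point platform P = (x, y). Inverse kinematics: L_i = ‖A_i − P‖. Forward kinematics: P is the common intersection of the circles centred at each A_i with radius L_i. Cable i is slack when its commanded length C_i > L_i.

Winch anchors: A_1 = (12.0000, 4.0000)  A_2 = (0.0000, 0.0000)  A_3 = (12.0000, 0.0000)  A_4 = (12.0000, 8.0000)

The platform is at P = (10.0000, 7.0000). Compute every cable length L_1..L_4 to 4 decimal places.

(3.6056, 12.2066, 7.2801, 2.2361)

L_1: Δ = A_1−P = (2.0000, -3.0000) → ‖Δ‖ = √13.0000 = 3.6056
L_2: Δ = A_2−P = (-10.0000, -7.0000) → ‖Δ‖ = √149.0000 = 12.2066
L_3: Δ = A_3−P = (2.0000, -7.0000) → ‖Δ‖ = √53.0000 = 7.2801
L_4: Δ = A_4−P = (2.0000, 1.0000) → ‖Δ‖ = √5.0000 = 2.2361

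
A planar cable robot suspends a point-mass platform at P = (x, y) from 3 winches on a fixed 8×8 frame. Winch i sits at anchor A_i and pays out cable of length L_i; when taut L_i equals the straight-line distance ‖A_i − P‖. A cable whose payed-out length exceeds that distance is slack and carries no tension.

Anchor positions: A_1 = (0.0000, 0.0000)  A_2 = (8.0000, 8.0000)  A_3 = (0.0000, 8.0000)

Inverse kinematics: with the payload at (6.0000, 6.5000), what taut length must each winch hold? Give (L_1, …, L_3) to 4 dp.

(8.8459, 2.5000, 6.1847)

L_1 = √((0.0000−6.0000)² + (0.0000−6.5000)²) = 8.8459
L_2 = √((8.0000−6.0000)² + (8.0000−6.5000)²) = 2.5000
L_3 = √((0.0000−6.0000)² + (8.0000−6.5000)²) = 6.1847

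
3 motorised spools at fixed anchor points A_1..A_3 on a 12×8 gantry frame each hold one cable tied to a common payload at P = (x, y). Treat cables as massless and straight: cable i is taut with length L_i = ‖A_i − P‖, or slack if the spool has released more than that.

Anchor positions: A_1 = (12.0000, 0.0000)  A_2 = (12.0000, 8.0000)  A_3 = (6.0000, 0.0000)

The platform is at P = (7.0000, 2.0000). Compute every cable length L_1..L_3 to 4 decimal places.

L_1 = √((12.0000−7.0000)² + (0.0000−2.0000)²) = 5.3852
L_2 = √((12.0000−7.0000)² + (8.0000−2.0000)²) = 7.8102
L_3 = √((6.0000−7.0000)² + (0.0000−2.0000)²) = 2.2361

(5.3852, 7.8102, 2.2361)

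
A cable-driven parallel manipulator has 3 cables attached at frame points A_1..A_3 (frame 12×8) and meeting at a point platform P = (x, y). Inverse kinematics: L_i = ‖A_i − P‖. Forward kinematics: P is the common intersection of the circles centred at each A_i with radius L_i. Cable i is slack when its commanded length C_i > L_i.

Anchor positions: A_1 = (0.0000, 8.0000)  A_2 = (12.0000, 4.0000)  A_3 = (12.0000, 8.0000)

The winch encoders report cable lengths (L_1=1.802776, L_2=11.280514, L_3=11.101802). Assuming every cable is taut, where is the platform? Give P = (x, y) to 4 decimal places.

circle eqns → linear via eq_j − eq_1; set q_j = A_j·A_j − L_j²
q_1 = 0.0000+64.0000−3.2500 = 60.7500
-24.0000·x + 8.0000·y = q_1−q_2 = 28.0000
-24.0000·x + 0.0000·y = q_1−q_3 = -24.0000
solve first two rows → x=1.0000, y=6.5000

(1.0000, 6.5000)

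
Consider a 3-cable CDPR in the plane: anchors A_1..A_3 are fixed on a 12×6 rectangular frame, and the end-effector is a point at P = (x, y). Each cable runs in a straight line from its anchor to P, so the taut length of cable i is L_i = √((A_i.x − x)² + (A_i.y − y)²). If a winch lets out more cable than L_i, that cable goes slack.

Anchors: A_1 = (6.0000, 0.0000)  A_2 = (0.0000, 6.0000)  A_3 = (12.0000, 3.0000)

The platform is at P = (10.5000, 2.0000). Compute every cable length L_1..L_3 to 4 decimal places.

(4.9244, 11.2361, 1.8028)

L_1 = √((6.0000−10.5000)² + (0.0000−2.0000)²) = 4.9244
L_2 = √((0.0000−10.5000)² + (6.0000−2.0000)²) = 11.2361
L_3 = √((12.0000−10.5000)² + (3.0000−2.0000)²) = 1.8028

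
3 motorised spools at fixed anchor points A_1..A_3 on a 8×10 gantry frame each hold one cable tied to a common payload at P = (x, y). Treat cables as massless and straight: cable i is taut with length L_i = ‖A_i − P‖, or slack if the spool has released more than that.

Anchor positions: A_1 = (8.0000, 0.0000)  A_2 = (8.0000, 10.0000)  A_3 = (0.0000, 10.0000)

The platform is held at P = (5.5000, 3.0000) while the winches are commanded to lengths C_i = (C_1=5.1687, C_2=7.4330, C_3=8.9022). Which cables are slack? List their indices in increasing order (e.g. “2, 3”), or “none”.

cable 1: √((2.5000)²+(-3.0000)²)=3.9051, C_1=5.1687: slack
cable 2: √((2.5000)²+(7.0000)²)=7.4330, C_2=7.4330: taut
cable 3: √((-5.5000)²+(7.0000)²)=8.9022, C_3=8.9022: taut

1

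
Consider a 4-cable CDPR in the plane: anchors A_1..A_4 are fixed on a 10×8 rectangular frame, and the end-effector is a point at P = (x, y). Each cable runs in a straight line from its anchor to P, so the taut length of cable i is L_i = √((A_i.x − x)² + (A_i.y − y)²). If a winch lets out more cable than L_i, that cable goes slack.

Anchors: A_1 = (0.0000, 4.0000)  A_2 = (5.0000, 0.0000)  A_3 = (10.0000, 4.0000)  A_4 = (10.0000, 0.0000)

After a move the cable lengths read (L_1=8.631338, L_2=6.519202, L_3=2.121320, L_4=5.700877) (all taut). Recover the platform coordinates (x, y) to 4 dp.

(8.5000, 5.5000)

each cable: (A_i−P)·(A_i−P) = L_i²; let k_i = ‖A_i‖²−L_i²
k_1 = 0.0000+16.0000−74.5000 = -58.5000
row 1: -10.0000x + 8.0000y = -41.0000  (k_2=-17.5000)
row 2: -20.0000x + 0.0000y = -170.0000  (k_3=111.5000)
row 3: -20.0000x + 8.0000y = -126.0000  (k_4=67.5000)
Cramer on rows 1–2 → x = 8.5000, y = 5.5000
check cable 4: ‖A_4−P‖² = 32.5000 ≈ L_4² = 32.5000 ✓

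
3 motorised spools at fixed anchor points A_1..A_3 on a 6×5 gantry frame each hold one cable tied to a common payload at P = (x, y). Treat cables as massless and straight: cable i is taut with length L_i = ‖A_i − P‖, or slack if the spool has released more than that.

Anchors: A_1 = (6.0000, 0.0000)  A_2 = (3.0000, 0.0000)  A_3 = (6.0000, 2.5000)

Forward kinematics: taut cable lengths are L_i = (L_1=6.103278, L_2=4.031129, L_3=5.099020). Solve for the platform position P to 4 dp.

(1.0000, 3.5000)

circle eqns → linear via eq_j − eq_1; set q_j = A_j·A_j − L_j²
q_1 = 36.0000+0.0000−37.2500 = -1.2500
6.0000·x + 0.0000·y = q_1−q_2 = 6.0000
0.0000·x − 5.0000·y = q_1−q_3 = -17.5000
solve first two rows → x=1.0000, y=3.5000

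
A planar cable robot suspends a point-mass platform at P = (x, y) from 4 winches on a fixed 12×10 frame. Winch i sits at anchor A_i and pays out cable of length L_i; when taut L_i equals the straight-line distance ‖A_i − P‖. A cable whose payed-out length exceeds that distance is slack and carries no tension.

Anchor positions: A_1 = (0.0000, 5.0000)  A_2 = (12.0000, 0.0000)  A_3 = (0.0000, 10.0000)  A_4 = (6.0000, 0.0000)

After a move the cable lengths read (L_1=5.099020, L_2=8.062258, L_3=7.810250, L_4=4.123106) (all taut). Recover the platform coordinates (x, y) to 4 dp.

(5.0000, 4.0000)

expand ‖A_i−P‖²=L_i² and subtract eq 1 (q_i ≔ ‖A_i‖²−L_i²)
q_1 = 0.0000+25.0000−26.0000 = -1.0000
eq1−eq2 → [-24.0000  10.0000]·P = -80.0000
eq1−eq3 → [0.0000  -10.0000]·P = -40.0000
eq1−eq4 → [-12.0000  10.0000]·P = -20.0000
2×2 solve → P = (5.0000, 4.0000)
check cable 4: ‖A_4−P‖² = 17.0000 ≈ L_4² = 17.0000 ✓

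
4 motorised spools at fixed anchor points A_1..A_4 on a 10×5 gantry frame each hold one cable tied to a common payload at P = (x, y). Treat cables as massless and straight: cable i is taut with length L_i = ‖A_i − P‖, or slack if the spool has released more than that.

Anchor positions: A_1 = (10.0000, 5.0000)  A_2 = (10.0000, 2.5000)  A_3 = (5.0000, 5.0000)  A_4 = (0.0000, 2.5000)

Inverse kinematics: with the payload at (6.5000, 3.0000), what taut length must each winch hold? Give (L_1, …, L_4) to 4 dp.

(4.0311, 3.5355, 2.5000, 6.5192)

cable 1: Δx=3.5000, Δy=2.0000; L_1 = √(Δx²+Δy²) = 4.0311
cable 2: Δx=3.5000, Δy=-0.5000; L_2 = √(Δx²+Δy²) = 3.5355
cable 3: Δx=-1.5000, Δy=2.0000; L_3 = √(Δx²+Δy²) = 2.5000
cable 4: Δx=-6.5000, Δy=-0.5000; L_4 = √(Δx²+Δy²) = 6.5192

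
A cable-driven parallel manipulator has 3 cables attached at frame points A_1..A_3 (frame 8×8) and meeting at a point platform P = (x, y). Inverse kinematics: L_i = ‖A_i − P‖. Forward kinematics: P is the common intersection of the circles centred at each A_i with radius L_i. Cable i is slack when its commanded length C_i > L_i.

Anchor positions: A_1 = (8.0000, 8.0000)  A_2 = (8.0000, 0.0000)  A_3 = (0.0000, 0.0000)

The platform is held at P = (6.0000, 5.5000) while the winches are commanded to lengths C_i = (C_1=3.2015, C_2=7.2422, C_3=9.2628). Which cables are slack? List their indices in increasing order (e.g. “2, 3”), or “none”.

cable 1: L_1 = ‖A_1−P‖ = 3.2016;  C_1 = 3.2015 → taut
cable 2: L_2 = ‖A_2−P‖ = 5.8523;  C_2 = 7.2422 → slack
cable 3: L_3 = ‖A_3−P‖ = 8.1394;  C_3 = 9.2628 → slack

2, 3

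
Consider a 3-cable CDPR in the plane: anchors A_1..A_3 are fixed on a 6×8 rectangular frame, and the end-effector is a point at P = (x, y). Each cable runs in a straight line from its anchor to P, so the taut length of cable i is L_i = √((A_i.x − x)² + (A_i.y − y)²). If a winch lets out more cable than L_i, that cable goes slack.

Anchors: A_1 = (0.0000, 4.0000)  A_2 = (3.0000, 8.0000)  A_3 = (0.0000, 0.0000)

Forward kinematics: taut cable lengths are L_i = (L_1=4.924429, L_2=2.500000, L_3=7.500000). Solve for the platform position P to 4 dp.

(4.5000, 6.0000)

each cable: (A_i−P)·(A_i−P) = L_i²; let c_i = ‖A_i‖²−L_i²
c_1 = 0.0000+16.0000−24.2500 = -8.2500
row 1: -6.0000x − 8.0000y = -75.0000  (c_2=66.7500)
row 2: 0.0000x + 8.0000y = 48.0000  (c_3=-56.2500)
Cramer on rows 1–2 → x = 4.5000, y = 6.0000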